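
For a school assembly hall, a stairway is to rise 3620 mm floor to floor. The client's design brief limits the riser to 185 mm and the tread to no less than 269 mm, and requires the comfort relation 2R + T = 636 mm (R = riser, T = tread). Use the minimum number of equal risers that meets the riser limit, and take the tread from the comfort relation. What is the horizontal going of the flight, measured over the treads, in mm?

5206 mm

3620 / 185 = 19.568 → round up to 20 risers.
R = 3620 ÷ 20 = 181 mm.
From 2R + T = 636: T = 636 − 362 = 274 mm.
20 risers give 19 treads; going = 19 × 274 = 5206 mm.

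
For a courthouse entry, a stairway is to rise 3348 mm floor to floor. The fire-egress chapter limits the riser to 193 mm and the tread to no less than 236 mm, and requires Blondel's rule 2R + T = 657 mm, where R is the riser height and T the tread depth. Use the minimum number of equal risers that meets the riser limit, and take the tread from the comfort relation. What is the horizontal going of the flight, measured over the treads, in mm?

4845 mm

⌈3348/193⌉ = 18 risers.
Riser R = 3348 / 18 = 186 mm, within the 193 mm limit.
From 2R + T = 657: T = 657 − 372 = 285 mm.
18 risers give 17 treads; going = 17 × 285 = 4845 mm.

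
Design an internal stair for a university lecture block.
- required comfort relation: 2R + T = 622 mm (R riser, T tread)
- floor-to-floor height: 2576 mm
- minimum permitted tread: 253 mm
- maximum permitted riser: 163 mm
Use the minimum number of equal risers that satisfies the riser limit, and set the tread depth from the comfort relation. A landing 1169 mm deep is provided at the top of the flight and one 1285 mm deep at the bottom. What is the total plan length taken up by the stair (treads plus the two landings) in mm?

At most 163 each: 2576/163 = 15.80, giving 16 risers.
Each riser is 2576/16 = 161 mm (≤ 163 mm).
From 2R + T = 622: T = 622 − 322 = 300 mm.
16 risers give 15 treads; going = 15 × 300 = 4500 mm.
Enclosure = 4500 + 1169 + 1285 = 6954 mm.

6954 mm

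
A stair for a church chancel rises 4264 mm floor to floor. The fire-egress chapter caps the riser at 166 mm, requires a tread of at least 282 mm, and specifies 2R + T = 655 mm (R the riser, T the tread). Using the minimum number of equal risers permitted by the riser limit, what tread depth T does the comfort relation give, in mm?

⌈4264/166⌉ = 26 risers.
Riser R = 4264 / 26 = 164 mm, within the 166 mm limit.
From 2R + T = 655: T = 655 − 328 = 327 mm.

327 mm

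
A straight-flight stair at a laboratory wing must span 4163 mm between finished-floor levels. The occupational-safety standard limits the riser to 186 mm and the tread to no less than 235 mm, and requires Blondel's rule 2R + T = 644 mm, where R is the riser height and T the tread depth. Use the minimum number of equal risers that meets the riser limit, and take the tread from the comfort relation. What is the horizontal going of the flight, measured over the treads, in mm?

4163 / 186 = 22.38, so 23 risers are needed.
Riser R = 4163 / 23 = 181 mm, within the 186 mm limit.
From 2R + T = 644: T = 644 − 362 = 282 mm.
Treads = 23 − 1 = 22; going = 22 × 282 = 6204 mm.

6204 mm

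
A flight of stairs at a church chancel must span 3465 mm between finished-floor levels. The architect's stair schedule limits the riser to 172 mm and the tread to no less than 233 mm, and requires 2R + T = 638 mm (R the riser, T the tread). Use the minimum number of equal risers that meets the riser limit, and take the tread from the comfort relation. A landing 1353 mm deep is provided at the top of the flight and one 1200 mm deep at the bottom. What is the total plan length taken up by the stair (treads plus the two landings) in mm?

8713 mm

3465 / 172 = 20.15, so 21 risers are needed.
R = 3465 ÷ 21 = 165 mm.
From 2R + T = 638: T = 638 − 330 = 308 mm.
Treads = 21 − 1 = 20; going = 20 × 308 = 6160 mm.
Enclosure = 6160 + 1353 + 1200 = 8713 mm.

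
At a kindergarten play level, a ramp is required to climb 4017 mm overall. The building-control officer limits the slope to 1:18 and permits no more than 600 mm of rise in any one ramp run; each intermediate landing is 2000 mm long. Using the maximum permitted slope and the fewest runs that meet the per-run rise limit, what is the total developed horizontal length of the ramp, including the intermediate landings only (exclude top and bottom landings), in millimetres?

4017 / 600 = 6.70, so 7 ramp runs are needed. That means 6 intermediate landings.
Horizontal run for 4017 mm of rise at 1:18 is 4017 × 18 = 72306 mm.
Intermediate landings: 6 × 2000 = 12000 mm.
Total developed length = 72306 + 12000 = 84306 mm.

84306 mm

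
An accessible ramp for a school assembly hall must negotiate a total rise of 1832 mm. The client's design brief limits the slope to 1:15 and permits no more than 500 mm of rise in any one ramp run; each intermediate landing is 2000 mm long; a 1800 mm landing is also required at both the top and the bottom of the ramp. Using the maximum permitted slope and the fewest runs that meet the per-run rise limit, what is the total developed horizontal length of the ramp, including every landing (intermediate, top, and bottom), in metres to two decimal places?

At most 500 each: 1832/500 = 3.66, giving 4 ramp runs. That means 3 intermediate landings.
Horizontal run for 1832 mm of rise at 1:15 is 1832 × 15 = 27480 mm.
3 intermediate landings contribute 3 × 2000 = 6000 mm.
Top and bottom landings: 2 × 1800 = 3600 mm.
Total = 27480 + 6000 + 3600 = 37080 mm.
= 37.08 m.

37.08 m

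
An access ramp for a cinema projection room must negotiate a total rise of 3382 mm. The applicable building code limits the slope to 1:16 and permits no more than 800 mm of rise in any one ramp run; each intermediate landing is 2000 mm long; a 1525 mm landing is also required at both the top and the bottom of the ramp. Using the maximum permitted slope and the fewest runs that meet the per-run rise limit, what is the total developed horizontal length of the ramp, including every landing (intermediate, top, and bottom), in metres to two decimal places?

65.16 m

⌈3382/800⌉ = 5 ramp runs. That means 4 intermediate landings.
Horizontal run for 3382 mm of rise at 1:16 is 3382 × 16 = 54112 mm.
4 intermediate landings contribute 4 × 2000 = 8000 mm.
Top and bottom landings: 2 × 1525 = 3050 mm.
Total = 54112 + 8000 + 3050 = 65162 mm.
= 65.16 m.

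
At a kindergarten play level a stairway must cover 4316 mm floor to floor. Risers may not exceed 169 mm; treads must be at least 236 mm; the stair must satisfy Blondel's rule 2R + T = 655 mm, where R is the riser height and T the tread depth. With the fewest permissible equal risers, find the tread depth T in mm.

At most 169 each: 4316/169 = 25.54, giving 26 risers.
Riser R = 4316 / 26 = 166 mm, within the 169 mm limit.
Tread T = 655 − 2 × 166 = 323 mm (≥ 236 mm).

323 mm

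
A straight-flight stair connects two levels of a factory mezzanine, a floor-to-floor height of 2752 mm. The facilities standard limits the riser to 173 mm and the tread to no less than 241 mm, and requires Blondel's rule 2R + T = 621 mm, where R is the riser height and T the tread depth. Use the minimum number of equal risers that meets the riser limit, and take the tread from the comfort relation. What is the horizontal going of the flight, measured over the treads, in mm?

4155 mm

2752 / 173 = 15.908 → round up to 16 risers.
Riser R = 2752 / 16 = 172 mm, within the 173 mm limit.
From 2R + T = 621: T = 621 − 344 = 277 mm.
Going = (16 − 1) × 277 = 4155 mm.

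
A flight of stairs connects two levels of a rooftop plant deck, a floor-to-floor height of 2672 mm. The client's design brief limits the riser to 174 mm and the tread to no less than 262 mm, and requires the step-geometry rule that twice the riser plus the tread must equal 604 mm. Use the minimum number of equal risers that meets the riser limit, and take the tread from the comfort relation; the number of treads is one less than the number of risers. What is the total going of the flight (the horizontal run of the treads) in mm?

4050 mm

At most 174 each: 2672/174 = 15.36, giving 16 risers.
R = 2672 ÷ 16 = 167 mm.
T = 604 − 2·167 = 270 mm, which satisfies the 262 mm minimum.
16 risers give 15 treads; going = 15 × 270 = 4050 mm.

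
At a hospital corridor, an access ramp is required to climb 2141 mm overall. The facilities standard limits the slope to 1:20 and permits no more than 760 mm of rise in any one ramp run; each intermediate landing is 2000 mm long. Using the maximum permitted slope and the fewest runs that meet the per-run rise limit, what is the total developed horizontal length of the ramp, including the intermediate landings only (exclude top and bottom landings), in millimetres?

At most 760 each: 2141/760 = 2.82, giving 3 ramp runs. That means 2 intermediate landings.
Ramp run (horizontal) at 1:20: 2141 × 20 = 42820 mm.
Intermediate landings: 2 × 2000 = 4000 mm.
Total developed length = 42820 + 4000 = 46820 mm.

46820 mm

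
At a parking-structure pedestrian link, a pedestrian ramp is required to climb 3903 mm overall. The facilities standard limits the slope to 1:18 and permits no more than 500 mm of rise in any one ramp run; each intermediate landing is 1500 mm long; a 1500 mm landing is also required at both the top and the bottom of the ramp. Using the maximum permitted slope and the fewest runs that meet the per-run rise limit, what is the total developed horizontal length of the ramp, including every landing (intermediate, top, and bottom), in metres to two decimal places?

83.75 m

At most 500 each: 3903/500 = 7.81, giving 8 ramp runs. That means 7 intermediate landings.
Ramp run (horizontal) at 1:18: 3903 × 18 = 70254 mm.
7 intermediate landings contribute 7 × 1500 = 10500 mm.
Top and bottom landings: 2 × 1500 = 3000 mm.
Total = 70254 + 10500 + 3000 = 83754 mm.
= 83.75 m.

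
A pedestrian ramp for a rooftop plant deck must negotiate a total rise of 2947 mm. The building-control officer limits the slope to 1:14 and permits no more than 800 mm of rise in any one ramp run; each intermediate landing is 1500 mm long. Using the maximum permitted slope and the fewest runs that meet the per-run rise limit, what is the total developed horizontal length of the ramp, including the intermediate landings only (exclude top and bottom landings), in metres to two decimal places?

45.76 m

⌈2947/800⌉ = 4 ramp runs. That means 3 intermediate landings.
Ramp run (horizontal) at 1:14: 2947 × 14 = 41258 mm.
Intermediate landings: 3 × 1500 = 4500 mm.
Developed length = 41258 + 4500 = 45758 mm.
= 45.76 m.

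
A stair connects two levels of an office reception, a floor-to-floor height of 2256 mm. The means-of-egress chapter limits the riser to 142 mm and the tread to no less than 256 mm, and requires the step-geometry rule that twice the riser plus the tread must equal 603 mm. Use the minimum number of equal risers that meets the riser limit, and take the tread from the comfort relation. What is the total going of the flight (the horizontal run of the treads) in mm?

4815 mm

2256 / 142 = 15.887 → round up to 16 risers.
Each riser is 2256/16 = 141 mm (≤ 142 mm).
From 2R + T = 603: T = 603 − 282 = 321 mm.
Treads = 16 − 1 = 15; going = 15 × 321 = 4815 mm.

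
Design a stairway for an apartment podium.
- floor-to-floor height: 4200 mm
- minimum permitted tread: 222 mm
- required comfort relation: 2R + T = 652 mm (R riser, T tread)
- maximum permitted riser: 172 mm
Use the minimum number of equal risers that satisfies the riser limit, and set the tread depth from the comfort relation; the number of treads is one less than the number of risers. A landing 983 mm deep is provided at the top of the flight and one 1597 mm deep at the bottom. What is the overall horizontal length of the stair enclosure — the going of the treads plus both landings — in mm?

10164 mm

4200 / 172 = 24.42, so 25 risers are needed.
R = 4200 ÷ 25 = 168 mm.
T = 652 − 2·168 = 316 mm, which satisfies the 222 mm minimum.
Treads = 25 − 1 = 24; going = 24 × 316 = 7584 mm.
Add landings: 7584 + 983 + 1597 = 10164 mm.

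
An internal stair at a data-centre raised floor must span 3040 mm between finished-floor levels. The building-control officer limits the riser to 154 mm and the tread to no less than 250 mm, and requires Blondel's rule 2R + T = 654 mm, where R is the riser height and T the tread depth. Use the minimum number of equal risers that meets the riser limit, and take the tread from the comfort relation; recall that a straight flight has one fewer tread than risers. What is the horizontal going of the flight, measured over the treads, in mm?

3040 / 154 = 19.74, so 20 risers are needed.
Riser R = 3040 / 20 = 152 mm, within the 154 mm limit.
T = 654 − 2·152 = 350 mm, which satisfies the 250 mm minimum.
Treads = 20 − 1 = 19; going = 19 × 350 = 6650 mm.

6650 mm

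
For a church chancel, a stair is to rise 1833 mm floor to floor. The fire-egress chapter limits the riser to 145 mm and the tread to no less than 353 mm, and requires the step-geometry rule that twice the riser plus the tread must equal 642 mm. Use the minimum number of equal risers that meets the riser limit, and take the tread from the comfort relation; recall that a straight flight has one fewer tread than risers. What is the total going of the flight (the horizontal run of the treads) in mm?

4320 mm

1833 / 145 = 12.641 → round up to 13 risers.
R = 1833 ÷ 13 = 141 mm.
T = 642 − 2·141 = 360 mm, which satisfies the 353 mm minimum.
13 risers give 12 treads; going = 12 × 360 = 4320 mm.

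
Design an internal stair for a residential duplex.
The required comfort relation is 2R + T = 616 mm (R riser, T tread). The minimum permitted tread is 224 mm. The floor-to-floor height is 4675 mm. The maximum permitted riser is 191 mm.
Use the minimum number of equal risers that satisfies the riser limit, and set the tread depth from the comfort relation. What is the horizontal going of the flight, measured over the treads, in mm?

5808 mm

⌈4675/191⌉ = 25 risers.
Riser R = 4675 / 25 = 187 mm, within the 191 mm limit.
T = 616 − 2·187 = 242 mm, which satisfies the 224 mm minimum.
Treads = 25 − 1 = 24; going = 24 × 242 = 5808 mm.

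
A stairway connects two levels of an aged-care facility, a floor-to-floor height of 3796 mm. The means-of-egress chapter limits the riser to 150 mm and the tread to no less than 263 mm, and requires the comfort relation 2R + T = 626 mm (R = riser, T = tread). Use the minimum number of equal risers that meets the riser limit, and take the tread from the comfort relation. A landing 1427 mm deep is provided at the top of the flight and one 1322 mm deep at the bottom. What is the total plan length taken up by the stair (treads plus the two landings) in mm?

11099 mm

3796 / 150 = 25.307 → round up to 26 risers.
R = 3796 ÷ 26 = 146 mm.
From 2R + T = 626: T = 626 − 292 = 334 mm.
26 risers give 25 treads; going = 25 × 334 = 8350 mm.
Enclosure = 8350 + 1427 + 1322 = 11099 mm.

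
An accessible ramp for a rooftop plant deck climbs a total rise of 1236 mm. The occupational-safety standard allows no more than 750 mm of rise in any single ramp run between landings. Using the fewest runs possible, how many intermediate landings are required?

1 intermediate landings

At most 750 each: 1236/750 = 1.65, giving 2 ramp runs.
2 runs are separated by 1 intermediate landings.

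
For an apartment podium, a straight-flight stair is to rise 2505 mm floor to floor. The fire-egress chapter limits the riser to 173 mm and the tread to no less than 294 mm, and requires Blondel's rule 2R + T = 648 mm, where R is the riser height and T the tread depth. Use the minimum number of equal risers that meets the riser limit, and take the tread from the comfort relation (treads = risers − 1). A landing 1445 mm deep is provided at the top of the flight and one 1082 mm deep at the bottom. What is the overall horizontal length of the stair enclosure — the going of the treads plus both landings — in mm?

6923 mm

⌈2505/173⌉ = 15 risers.
Each riser is 2505/15 = 167 mm (≤ 173 mm).
From 2R + T = 648: T = 648 − 334 = 314 mm.
15 risers give 14 treads; going = 14 × 314 = 4396 mm.
Add landings: 4396 + 1445 + 1082 = 6923 mm.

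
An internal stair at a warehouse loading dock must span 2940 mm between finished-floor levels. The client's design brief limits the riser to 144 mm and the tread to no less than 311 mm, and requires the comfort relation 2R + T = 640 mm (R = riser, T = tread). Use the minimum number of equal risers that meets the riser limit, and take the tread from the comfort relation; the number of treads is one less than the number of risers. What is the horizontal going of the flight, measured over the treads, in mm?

2940 / 144 = 20.42, so 21 risers are needed.
Riser R = 2940 / 21 = 140 mm, within the 144 mm limit.
From 2R + T = 640: T = 640 − 280 = 360 mm.
Treads = 21 − 1 = 20; going = 20 × 360 = 7200 mm.

7200 mm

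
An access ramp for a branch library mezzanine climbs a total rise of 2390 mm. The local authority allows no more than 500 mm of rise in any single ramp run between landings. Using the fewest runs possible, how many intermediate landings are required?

2390 / 500 = 4.78, so 5 ramp runs are needed.
5 runs are separated by 4 intermediate landings.

4 intermediate landings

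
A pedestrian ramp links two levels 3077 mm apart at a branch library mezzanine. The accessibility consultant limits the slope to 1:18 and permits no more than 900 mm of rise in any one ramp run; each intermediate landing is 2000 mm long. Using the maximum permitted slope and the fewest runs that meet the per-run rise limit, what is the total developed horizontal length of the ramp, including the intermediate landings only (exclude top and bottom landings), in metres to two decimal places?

61.39 m

⌈3077/900⌉ = 4 ramp runs. That means 3 intermediate landings.
Horizontal run for 3077 mm of rise at 1:18 is 3077 × 18 = 55386 mm.
Intermediate landings: 3 × 2000 = 6000 mm.
Developed length = 55386 + 6000 = 61386 mm.
= 61.39 m.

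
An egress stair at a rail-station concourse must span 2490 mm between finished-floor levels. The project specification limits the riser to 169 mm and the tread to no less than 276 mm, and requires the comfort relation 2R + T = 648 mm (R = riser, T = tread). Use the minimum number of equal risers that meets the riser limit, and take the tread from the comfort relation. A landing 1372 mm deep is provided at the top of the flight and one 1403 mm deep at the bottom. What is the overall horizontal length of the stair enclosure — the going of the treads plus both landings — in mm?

7199 mm

2490 / 169 = 14.734 → round up to 15 risers.
Each riser is 2490/15 = 166 mm (≤ 169 mm).
From 2R + T = 648: T = 648 − 332 = 316 mm.
Going = (15 − 1) × 316 = 4424 mm.
Enclosure = 4424 + 1372 + 1403 = 7199 mm.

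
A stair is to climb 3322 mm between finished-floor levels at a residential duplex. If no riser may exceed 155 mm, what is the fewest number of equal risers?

⌈3322/155⌉ = 22 risers.

22 risers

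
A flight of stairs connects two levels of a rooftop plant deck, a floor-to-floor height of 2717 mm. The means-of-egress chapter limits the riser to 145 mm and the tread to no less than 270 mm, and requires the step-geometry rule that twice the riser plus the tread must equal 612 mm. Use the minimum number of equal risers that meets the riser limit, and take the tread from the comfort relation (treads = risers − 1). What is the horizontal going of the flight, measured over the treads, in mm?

2717 / 145 = 18.74, so 19 risers are needed.
Riser R = 2717 / 19 = 143 mm, within the 145 mm limit.
Tread T = 612 − 2 × 143 = 326 mm (≥ 270 mm).
19 risers give 18 treads; going = 18 × 326 = 5868 mm.

5868 mm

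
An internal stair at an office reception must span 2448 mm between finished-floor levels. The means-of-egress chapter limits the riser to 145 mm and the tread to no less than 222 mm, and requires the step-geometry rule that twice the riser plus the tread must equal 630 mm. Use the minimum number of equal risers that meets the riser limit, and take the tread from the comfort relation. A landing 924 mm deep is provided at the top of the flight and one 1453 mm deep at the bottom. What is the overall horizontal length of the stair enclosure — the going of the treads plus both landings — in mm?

⌈2448/145⌉ = 17 risers.
Riser R = 2448 / 17 = 144 mm, within the 145 mm limit.
Tread T = 630 − 2 × 144 = 342 mm (≥ 222 mm).
Treads = 17 − 1 = 16; going = 16 × 342 = 5472 mm.
Enclosure = 5472 + 924 + 1453 = 7849 mm.

7849 mm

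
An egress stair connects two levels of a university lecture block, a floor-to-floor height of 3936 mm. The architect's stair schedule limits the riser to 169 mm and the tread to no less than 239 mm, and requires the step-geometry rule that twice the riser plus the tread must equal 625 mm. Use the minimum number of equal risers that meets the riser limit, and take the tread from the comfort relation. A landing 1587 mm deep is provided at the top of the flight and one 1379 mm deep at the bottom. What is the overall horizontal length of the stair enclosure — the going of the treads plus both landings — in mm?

9797 mm

⌈3936/169⌉ = 24 risers.
R = 3936 ÷ 24 = 164 mm.
T = 625 − 2·164 = 297 mm, which satisfies the 239 mm minimum.
24 risers give 23 treads; going = 23 × 297 = 6831 mm.
Add landings: 6831 + 1587 + 1379 = 9797 mm.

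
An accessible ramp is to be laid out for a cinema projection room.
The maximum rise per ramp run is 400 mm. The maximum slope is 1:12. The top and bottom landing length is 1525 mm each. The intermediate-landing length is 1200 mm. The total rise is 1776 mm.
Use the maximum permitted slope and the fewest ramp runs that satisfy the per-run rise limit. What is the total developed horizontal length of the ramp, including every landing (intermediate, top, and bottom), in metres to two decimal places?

1776 / 400 = 4.440 → round up to 5 ramp runs. That means 4 intermediate landings.
Ramp run (horizontal) at 1:12: 1776 × 12 = 21312 mm.
Intermediate landings: 4 × 1200 = 4800 mm.
Top and bottom landings: 2 × 1525 = 3050 mm.
Total = 21312 + 4800 + 3050 = 29162 mm.
= 29.16 m.

29.16 m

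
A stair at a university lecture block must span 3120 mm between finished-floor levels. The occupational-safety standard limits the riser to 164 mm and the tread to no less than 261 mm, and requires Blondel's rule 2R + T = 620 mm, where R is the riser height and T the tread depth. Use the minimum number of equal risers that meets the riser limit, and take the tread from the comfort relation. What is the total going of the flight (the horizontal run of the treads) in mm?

5852 mm

3120 / 164 = 19.02, so 20 risers are needed.
R = 3120 ÷ 20 = 156 mm.
From 2R + T = 620: T = 620 − 312 = 308 mm.
Going = (20 − 1) × 308 = 5852 mm.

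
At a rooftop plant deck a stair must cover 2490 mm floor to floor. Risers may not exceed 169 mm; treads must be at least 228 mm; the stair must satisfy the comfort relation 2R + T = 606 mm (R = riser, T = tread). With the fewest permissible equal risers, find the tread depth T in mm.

At most 169 each: 2490/169 = 14.73, giving 15 risers.
R = 2490 ÷ 15 = 166 mm.
Tread T = 606 − 2 × 166 = 274 mm (≥ 228 mm).

274 mm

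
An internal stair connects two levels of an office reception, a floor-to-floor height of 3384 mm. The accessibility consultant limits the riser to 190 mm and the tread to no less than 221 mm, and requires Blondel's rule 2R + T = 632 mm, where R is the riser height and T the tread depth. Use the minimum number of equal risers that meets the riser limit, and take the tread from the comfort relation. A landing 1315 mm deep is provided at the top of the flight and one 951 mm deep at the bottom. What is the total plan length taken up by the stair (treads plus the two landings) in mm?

6618 mm

3384 / 190 = 17.811 → round up to 18 risers.
Each riser is 3384/18 = 188 mm (≤ 190 mm).
T = 632 − 2·188 = 256 mm, which satisfies the 221 mm minimum.
18 risers give 17 treads; going = 17 × 256 = 4352 mm.
Add landings: 4352 + 1315 + 951 = 6618 mm.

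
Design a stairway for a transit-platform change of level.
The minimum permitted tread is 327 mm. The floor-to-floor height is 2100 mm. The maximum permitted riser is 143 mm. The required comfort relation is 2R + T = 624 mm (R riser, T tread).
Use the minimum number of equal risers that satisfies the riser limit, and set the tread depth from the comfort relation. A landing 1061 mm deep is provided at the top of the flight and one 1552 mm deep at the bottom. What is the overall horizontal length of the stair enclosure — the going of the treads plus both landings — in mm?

⌈2100/143⌉ = 15 risers.
R = 2100 ÷ 15 = 140 mm.
Tread T = 624 − 2 × 140 = 344 mm (≥ 327 mm).
Treads = 15 − 1 = 14; going = 14 × 344 = 4816 mm.
Add landings: 4816 + 1061 + 1552 = 7429 mm.

7429 mm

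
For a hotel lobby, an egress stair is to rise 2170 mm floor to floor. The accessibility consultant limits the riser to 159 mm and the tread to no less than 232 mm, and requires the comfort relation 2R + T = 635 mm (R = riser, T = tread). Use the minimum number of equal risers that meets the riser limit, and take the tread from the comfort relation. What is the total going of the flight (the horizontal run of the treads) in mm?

At most 159 each: 2170/159 = 13.65, giving 14 risers.
Riser R = 2170 / 14 = 155 mm, within the 159 mm limit.
From 2R + T = 635: T = 635 − 310 = 325 mm.
14 risers give 13 treads; going = 13 × 325 = 4225 mm.

4225 mm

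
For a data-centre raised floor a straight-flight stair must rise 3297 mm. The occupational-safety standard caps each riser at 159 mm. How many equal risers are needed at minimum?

21 risers

3297 / 159 = 20.74, so 21 risers are needed.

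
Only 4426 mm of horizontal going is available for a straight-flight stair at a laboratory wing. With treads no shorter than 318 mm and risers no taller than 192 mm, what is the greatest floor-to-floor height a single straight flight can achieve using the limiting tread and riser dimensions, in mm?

2688 mm

4426 / 318 = 13.92, so 13 treads fit.
Risers = treads + 1 = 14.
Maximum height = 14 × 192 = 2688 mm.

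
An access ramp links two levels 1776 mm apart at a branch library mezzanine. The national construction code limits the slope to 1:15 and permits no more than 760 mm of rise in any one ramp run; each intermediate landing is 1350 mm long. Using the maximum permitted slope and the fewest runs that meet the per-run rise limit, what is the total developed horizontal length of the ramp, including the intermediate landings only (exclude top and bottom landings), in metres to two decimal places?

1776 / 760 = 2.337 → round up to 3 ramp runs. That means 2 intermediate landings.
Ramp run (horizontal) at 1:15: 1776 × 15 = 26640 mm.
Intermediate landings: 2 × 1350 = 2700 mm.
Developed length = 26640 + 2700 = 29340 mm.
= 29.34 m.

29.34 m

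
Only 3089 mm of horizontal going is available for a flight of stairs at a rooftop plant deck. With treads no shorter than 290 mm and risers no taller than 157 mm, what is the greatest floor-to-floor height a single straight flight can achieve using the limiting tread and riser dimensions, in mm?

Treads that fit: ⌊3089 / 290⌋ = 10.
Risers = treads + 1 = 11.
Maximum height = 11 × 157 = 1727 mm.

1727 mm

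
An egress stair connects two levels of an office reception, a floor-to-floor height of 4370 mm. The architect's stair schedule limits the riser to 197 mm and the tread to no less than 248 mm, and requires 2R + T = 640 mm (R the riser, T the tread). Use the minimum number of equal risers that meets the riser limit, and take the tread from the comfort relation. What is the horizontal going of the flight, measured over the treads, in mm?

4370 / 197 = 22.18, so 23 risers are needed.
Riser R = 4370 / 23 = 190 mm, within the 197 mm limit.
T = 640 − 2·190 = 260 mm, which satisfies the 248 mm minimum.
23 risers give 22 treads; going = 22 × 260 = 5720 mm.

5720 mm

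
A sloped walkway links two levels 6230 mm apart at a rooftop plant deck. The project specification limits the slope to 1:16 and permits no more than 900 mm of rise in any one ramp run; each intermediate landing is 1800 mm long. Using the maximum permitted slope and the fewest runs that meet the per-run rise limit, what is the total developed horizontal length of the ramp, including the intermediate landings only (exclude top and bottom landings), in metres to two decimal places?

110.48 m

At most 900 each: 6230/900 = 6.92, giving 7 ramp runs. That means 6 intermediate landings.
Ramp run (horizontal) at 1:16: 6230 × 16 = 99680 mm.
Intermediate landings: 6 × 1800 = 10800 mm.
Developed length = 99680 + 10800 = 110480 mm.
= 110.48 m.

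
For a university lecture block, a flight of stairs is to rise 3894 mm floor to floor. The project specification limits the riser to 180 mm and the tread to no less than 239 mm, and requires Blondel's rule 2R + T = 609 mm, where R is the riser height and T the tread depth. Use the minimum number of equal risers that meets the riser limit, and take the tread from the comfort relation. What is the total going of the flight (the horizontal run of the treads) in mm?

⌈3894/180⌉ = 22 risers.
R = 3894 ÷ 22 = 177 mm.
Tread T = 609 − 2 × 177 = 255 mm (≥ 239 mm).
22 risers give 21 treads; going = 21 × 255 = 5355 mm.

5355 mm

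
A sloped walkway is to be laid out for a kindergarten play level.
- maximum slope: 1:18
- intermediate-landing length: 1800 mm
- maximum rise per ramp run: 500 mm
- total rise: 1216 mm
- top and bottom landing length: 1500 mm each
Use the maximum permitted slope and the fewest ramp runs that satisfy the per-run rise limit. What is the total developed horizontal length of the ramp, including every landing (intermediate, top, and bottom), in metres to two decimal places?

28.49 m

⌈1216/500⌉ = 3 ramp runs. That means 2 intermediate landings.
Ramp run (horizontal) at 1:18: 1216 × 18 = 21888 mm.
2 intermediate landings contribute 2 × 1800 = 3600 mm.
Top and bottom landings: 2 × 1500 = 3000 mm.
Total = 21888 + 3600 + 3000 = 28488 mm.
= 28.49 m.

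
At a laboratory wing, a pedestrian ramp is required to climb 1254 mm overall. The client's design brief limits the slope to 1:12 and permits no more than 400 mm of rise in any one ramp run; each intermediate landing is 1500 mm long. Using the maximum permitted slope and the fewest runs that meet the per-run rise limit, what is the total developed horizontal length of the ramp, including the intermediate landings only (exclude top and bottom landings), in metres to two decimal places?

At most 400 each: 1254/400 = 3.13, giving 4 ramp runs. That means 3 intermediate landings.
Ramp run (horizontal) at 1:12: 1254 × 12 = 15048 mm.
Intermediate landings: 3 × 1500 = 4500 mm.
Developed length = 15048 + 4500 = 19548 mm.
= 19.55 m.

19.55 m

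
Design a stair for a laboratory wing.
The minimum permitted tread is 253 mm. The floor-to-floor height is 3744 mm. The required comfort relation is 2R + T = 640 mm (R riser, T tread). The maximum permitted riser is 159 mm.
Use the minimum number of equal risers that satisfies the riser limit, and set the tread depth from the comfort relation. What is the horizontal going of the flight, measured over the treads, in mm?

7544 mm

⌈3744/159⌉ = 24 risers.
R = 3744 ÷ 24 = 156 mm.
From 2R + T = 640: T = 640 − 312 = 328 mm.
Treads = 24 − 1 = 23; going = 23 × 328 = 7544 mm.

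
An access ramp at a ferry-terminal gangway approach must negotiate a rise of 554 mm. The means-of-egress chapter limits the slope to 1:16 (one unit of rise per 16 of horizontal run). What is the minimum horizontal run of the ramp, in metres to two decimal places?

Run = rise × 16 = 554 × 16 = 8864 mm.
8864 mm = 8.86 m.

8.86 m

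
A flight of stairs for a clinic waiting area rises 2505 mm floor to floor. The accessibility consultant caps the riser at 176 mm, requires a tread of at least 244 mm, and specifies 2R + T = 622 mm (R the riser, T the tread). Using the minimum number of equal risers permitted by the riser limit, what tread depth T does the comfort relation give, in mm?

⌈2505/176⌉ = 15 risers.
Riser R = 2505 / 15 = 167 mm, within the 176 mm limit.
Tread T = 622 − 2 × 167 = 288 mm (≥ 244 mm).

288 mm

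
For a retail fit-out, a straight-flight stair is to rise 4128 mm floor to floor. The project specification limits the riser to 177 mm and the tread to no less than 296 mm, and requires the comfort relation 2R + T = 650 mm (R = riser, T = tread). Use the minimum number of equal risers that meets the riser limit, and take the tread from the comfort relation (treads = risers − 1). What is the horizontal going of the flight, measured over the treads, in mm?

4128 / 177 = 23.32, so 24 risers are needed.
Riser R = 4128 / 24 = 172 mm, within the 177 mm limit.
From 2R + T = 650: T = 650 − 344 = 306 mm.
Going = (24 − 1) × 306 = 7038 mm.

7038 mm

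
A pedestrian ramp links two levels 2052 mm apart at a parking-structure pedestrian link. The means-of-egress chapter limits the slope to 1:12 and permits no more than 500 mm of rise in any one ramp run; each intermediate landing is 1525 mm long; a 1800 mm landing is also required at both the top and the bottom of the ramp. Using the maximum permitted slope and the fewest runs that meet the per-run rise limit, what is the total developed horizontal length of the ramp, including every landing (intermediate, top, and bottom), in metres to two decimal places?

At most 500 each: 2052/500 = 4.10, giving 5 ramp runs. That means 4 intermediate landings.
Horizontal run for 2052 mm of rise at 1:12 is 2052 × 12 = 24624 mm.
Intermediate landings: 4 × 1525 = 6100 mm.
Top and bottom landings: 2 × 1800 = 3600 mm.
Total = 24624 + 6100 + 3600 = 34324 mm.
= 34.32 m.

34.32 m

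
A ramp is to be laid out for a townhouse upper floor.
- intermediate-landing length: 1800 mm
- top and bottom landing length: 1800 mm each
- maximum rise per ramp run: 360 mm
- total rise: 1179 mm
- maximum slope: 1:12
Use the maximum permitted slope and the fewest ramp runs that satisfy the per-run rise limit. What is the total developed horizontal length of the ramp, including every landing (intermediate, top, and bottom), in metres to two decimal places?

1179 / 360 = 3.275 → round up to 4 ramp runs. That means 3 intermediate landings.
Horizontal run for 1179 mm of rise at 1:12 is 1179 × 12 = 14148 mm.
3 intermediate landings contribute 3 × 1800 = 5400 mm.
Top and bottom landings: 2 × 1800 = 3600 mm.
Total = 14148 + 5400 + 3600 = 23148 mm.
= 23.15 m.

23.15 m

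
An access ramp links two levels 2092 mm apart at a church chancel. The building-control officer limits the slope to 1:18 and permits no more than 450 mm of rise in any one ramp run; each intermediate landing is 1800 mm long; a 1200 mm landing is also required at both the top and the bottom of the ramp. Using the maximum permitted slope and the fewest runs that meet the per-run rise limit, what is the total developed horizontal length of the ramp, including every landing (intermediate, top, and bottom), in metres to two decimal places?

2092 / 450 = 4.649 → round up to 5 ramp runs. That means 4 intermediate landings.
Ramp run (horizontal) at 1:18: 2092 × 18 = 37656 mm.
4 intermediate landings contribute 4 × 1800 = 7200 mm.
Top and bottom landings: 2 × 1200 = 2400 mm.
Total = 37656 + 7200 + 2400 = 47256 mm.
= 47.26 m.

47.26 m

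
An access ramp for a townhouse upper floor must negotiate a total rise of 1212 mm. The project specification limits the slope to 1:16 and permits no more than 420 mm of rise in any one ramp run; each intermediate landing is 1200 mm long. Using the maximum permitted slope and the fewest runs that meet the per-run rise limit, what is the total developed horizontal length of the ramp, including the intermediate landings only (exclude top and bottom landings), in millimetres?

1212 / 420 = 2.886 → round up to 3 ramp runs. That means 2 intermediate landings.
Horizontal run for 1212 mm of rise at 1:16 is 1212 × 16 = 19392 mm.
2 intermediate landings contribute 2 × 1200 = 2400 mm.
Developed length = 19392 + 2400 = 21792 mm.

21792 mm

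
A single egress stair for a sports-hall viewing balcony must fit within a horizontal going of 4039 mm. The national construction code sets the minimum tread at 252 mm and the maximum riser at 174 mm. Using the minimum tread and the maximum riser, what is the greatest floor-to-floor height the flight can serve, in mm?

Treads that fit: ⌊4039 / 252⌋ = 16.
Risers = treads + 1 = 17.
Maximum height = 17 × 174 = 2958 mm.

2958 mm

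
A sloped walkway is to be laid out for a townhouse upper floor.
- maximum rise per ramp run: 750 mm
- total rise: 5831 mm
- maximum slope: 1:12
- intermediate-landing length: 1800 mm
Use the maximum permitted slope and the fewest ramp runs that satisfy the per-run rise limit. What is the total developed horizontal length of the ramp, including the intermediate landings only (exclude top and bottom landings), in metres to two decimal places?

5831 / 750 = 7.77, so 8 ramp runs are needed. That means 7 intermediate landings.
Horizontal run for 5831 mm of rise at 1:12 is 5831 × 12 = 69972 mm.
Intermediate landings: 7 × 1800 = 12600 mm.
Developed length = 69972 + 12600 = 82572 mm.
= 82.57 m.

82.57 m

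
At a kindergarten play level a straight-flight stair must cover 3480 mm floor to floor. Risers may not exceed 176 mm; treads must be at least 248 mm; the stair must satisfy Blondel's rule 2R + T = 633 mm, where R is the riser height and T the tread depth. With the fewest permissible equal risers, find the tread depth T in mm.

At most 176 each: 3480/176 = 19.77, giving 20 risers.
R = 3480 ÷ 20 = 174 mm.
From 2R + T = 633: T = 633 − 348 = 285 mm.

285 mm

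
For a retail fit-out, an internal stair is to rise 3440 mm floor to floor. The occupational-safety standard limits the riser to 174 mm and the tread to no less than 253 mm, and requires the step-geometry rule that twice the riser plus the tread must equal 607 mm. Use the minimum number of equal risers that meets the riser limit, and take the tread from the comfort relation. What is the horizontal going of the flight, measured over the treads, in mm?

4997 mm

⌈3440/174⌉ = 20 risers.
Each riser is 3440/20 = 172 mm (≤ 174 mm).
Tread T = 607 − 2 × 172 = 263 mm (≥ 253 mm).
Treads = 20 − 1 = 19; going = 19 × 263 = 4997 mm.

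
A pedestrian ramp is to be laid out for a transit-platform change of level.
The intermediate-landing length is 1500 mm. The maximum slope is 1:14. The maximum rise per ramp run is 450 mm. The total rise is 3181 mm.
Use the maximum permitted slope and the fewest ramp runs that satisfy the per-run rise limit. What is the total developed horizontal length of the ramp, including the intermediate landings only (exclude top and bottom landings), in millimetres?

3181 / 450 = 7.07, so 8 ramp runs are needed. That means 7 intermediate landings.
Horizontal run for 3181 mm of rise at 1:14 is 3181 × 14 = 44534 mm.
7 intermediate landings contribute 7 × 1500 = 10500 mm.
Developed length = 44534 + 10500 = 55034 mm.

55034 mm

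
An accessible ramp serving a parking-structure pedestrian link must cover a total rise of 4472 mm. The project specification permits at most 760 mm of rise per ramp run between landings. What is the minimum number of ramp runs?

At most 760 each: 4472/760 = 5.88, giving 6 ramp runs.

6 runs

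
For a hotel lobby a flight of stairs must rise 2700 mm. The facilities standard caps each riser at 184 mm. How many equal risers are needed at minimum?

15 risers

2700 / 184 = 14.67, so 15 risers are needed.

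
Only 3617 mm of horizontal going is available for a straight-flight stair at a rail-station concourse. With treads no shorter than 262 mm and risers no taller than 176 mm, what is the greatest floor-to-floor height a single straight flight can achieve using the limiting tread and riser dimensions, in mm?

3617 / 262 = 13.81, so 13 treads fit.
Risers = treads + 1 = 14.
Maximum height = 14 × 176 = 2464 mm.

2464 mm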